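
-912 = -912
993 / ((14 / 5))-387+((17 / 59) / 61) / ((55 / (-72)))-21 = -147882051 / 2771230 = -53.36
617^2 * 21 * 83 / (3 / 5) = 1105901545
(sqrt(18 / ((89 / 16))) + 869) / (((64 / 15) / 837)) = 37665 * sqrt(178) / 1424 + 10910295 / 64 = 170826.25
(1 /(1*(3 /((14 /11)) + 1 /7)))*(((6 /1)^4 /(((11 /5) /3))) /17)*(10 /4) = 19440 /187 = 103.96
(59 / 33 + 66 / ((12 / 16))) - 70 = 653 / 33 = 19.79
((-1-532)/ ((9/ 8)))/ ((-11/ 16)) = 68224/ 99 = 689.13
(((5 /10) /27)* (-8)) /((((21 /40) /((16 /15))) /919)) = -470528 /1701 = -276.62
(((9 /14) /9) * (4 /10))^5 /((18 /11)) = 11 /945393750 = 0.00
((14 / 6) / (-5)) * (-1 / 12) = 7 / 180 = 0.04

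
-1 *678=-678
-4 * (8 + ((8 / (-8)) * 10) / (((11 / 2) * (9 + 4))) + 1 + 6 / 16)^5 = -131627764931130603125 / 489857916461056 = -268706.01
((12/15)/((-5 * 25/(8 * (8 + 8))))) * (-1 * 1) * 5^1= 512/125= 4.10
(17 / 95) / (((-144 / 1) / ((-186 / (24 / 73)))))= 38471 / 54720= 0.70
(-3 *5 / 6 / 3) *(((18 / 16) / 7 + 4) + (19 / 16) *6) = -395 / 42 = -9.40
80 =80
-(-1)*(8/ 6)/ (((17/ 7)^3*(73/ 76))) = 104272/ 1075947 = 0.10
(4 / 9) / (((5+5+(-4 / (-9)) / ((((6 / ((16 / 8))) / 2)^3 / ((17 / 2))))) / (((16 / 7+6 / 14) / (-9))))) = -114 / 9457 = -0.01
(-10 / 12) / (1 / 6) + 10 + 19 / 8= 59 / 8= 7.38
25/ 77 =0.32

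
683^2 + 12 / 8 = 932981 / 2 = 466490.50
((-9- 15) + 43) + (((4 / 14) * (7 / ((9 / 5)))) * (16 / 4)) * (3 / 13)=781 / 39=20.03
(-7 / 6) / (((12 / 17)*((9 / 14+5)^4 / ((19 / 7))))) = -1551046 / 350550729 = -0.00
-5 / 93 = -0.05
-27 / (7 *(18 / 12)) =-18 / 7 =-2.57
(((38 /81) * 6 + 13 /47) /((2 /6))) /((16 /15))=19615 /2256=8.69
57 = 57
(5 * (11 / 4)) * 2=55 / 2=27.50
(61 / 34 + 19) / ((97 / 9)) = 6363 / 3298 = 1.93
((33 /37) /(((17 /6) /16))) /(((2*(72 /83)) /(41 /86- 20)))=-1532927 /27047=-56.68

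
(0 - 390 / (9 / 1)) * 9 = -390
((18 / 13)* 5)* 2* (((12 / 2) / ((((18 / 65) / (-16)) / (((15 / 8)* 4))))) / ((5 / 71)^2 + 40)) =-36295200 / 40333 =-899.89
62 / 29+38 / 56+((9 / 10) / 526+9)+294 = 81636643 / 266945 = 305.82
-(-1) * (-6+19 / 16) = -77 / 16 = -4.81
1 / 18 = 0.06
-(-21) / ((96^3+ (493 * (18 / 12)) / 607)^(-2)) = 24226198006974312069 / 1473796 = 16437958853853.80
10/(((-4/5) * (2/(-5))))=125/4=31.25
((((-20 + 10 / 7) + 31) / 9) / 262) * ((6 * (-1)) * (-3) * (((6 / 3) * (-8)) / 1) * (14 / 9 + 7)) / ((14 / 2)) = -5104 / 2751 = -1.86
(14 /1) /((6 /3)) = 7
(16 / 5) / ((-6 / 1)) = -8 / 15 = -0.53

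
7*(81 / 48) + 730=11869 / 16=741.81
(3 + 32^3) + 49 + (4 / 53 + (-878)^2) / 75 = 57105452 / 1325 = 43098.45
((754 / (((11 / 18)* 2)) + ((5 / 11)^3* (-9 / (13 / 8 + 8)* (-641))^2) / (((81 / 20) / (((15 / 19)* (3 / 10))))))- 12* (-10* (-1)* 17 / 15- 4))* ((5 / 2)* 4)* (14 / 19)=7502762913560 / 406975877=18435.40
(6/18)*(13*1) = 13/3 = 4.33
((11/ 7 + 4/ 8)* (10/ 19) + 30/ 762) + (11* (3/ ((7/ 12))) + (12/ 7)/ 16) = 3905751/ 67564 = 57.81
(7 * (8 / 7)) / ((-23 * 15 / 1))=-8 / 345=-0.02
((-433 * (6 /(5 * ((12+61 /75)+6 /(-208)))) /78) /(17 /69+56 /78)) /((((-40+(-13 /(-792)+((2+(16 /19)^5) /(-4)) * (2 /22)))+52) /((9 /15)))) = -54841082942707776 /2023330671084190685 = -0.03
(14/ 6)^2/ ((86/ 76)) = 1862/ 387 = 4.81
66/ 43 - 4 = -106/ 43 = -2.47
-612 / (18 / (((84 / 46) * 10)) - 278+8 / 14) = 42840 / 19351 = 2.21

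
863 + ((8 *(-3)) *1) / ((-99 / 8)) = 28543 / 33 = 864.94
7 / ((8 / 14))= 49 / 4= 12.25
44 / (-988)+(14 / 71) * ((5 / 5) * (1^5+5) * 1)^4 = 4480787 / 17537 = 255.50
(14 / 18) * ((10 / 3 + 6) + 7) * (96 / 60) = 2744 / 135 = 20.33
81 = 81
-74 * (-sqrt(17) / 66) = 37 * sqrt(17) / 33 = 4.62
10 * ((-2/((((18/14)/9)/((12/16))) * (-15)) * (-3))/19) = -21/19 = -1.11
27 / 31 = 0.87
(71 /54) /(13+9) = 0.06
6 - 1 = 5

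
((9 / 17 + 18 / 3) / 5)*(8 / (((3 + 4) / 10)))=1776 / 119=14.92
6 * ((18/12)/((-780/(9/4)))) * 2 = -27/520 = -0.05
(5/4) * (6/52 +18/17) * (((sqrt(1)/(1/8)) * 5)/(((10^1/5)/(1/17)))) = 1.73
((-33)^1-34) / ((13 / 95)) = -6365 / 13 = -489.62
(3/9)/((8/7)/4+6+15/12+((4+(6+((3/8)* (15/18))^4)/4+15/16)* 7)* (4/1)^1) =458752/258533091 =0.00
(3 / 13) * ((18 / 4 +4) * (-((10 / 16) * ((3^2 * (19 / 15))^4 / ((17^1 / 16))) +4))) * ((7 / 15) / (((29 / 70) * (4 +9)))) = -79608046 / 47125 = -1689.30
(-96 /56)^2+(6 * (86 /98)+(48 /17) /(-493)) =3366810 /410669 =8.20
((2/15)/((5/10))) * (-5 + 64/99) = -1724/1485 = -1.16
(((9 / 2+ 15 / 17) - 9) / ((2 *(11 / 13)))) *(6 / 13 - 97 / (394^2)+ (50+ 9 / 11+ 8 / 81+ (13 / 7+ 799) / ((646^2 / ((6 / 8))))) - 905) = 91916901300721379291 / 50371347756302496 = 1824.79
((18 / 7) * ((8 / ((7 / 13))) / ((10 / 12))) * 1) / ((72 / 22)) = 3432 / 245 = 14.01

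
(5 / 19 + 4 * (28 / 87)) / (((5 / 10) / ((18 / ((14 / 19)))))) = 15378 / 203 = 75.75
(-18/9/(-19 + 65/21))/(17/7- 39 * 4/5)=-735/168169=-0.00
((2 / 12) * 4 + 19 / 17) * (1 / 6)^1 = 91 / 306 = 0.30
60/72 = 5/6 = 0.83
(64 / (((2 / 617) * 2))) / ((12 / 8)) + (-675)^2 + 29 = 1386706 / 3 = 462235.33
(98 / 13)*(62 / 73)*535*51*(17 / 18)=469720370 / 2847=164987.84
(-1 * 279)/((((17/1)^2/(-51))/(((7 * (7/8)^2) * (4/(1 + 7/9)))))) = 593.71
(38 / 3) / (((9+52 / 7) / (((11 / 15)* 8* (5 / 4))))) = 5852 / 1035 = 5.65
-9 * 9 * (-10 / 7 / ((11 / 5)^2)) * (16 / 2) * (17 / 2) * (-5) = -8128.69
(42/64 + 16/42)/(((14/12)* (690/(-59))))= -41123/540960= -0.08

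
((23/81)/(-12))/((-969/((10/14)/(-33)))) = -115/217571508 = -0.00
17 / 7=2.43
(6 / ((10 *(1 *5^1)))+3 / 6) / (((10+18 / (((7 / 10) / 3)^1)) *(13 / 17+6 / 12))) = 3689 / 655750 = 0.01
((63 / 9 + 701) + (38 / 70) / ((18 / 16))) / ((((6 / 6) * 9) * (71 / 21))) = 223172 / 9585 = 23.28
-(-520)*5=2600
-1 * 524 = -524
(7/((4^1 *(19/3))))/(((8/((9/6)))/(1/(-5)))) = -0.01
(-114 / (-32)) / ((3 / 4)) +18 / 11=281 / 44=6.39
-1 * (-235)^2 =-55225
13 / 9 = 1.44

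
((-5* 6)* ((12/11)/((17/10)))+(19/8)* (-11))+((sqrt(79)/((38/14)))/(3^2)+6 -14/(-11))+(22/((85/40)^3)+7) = -12456227/432344+7* sqrt(79)/171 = -28.45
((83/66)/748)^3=0.00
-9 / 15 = -3 / 5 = -0.60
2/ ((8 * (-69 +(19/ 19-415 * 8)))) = -1/ 13552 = -0.00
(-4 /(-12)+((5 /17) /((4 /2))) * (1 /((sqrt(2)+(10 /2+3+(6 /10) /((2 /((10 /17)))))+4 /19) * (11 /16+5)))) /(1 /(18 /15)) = 187145318 /463451495 - 294576 * sqrt(2) /648832093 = 0.40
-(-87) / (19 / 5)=435 / 19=22.89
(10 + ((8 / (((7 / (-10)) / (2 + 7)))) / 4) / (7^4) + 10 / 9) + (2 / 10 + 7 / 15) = 11.77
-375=-375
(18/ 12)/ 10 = 0.15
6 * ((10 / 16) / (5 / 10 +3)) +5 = 85 / 14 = 6.07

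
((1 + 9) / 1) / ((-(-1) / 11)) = 110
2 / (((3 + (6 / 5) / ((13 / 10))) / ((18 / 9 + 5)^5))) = 436982 / 51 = 8568.27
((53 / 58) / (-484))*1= -53 / 28072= -0.00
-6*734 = -4404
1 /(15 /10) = 2 /3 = 0.67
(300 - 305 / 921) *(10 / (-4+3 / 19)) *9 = -7019.64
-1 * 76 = -76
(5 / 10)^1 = 1 / 2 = 0.50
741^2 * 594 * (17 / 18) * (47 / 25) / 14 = 14477618727 / 350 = 41364624.93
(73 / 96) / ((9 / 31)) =2263 / 864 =2.62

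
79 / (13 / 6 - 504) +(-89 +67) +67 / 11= -532139 / 33121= -16.07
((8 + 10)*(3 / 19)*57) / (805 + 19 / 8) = 432 / 2153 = 0.20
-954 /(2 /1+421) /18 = -53 /423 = -0.13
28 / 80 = 7 / 20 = 0.35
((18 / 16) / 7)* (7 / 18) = 1 / 16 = 0.06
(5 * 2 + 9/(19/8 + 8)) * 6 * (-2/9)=-3608/249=-14.49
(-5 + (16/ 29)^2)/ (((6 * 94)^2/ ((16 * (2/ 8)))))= -3949/ 66879684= -0.00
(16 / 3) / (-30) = -8 / 45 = -0.18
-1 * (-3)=3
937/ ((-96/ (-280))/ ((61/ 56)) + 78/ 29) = 8287765/ 26574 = 311.87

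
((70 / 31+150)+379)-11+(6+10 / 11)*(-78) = -18.65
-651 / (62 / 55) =-1155 / 2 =-577.50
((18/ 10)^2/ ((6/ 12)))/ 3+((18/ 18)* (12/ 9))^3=3058/ 675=4.53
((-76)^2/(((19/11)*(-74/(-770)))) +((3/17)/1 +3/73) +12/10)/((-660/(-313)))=625130693519/37881525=16502.26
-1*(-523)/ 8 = 523/ 8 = 65.38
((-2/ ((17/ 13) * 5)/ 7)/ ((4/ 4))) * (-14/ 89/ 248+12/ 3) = -573781/ 3283210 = -0.17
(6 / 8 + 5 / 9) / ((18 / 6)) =47 / 108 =0.44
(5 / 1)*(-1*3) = -15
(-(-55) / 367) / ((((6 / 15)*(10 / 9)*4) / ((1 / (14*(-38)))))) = -495 / 3123904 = -0.00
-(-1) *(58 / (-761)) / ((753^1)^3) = -0.00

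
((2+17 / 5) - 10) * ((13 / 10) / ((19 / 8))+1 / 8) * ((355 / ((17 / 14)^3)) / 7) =-40888687 / 466735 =-87.61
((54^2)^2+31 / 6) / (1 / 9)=153055101 / 2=76527550.50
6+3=9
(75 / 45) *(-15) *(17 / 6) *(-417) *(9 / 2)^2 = 4785075 / 8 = 598134.38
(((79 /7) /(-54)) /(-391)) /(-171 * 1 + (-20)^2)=79 /33845742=0.00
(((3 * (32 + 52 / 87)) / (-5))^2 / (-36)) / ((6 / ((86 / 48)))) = -21615283 / 6812100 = -3.17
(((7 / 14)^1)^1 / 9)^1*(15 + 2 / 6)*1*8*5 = 920 / 27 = 34.07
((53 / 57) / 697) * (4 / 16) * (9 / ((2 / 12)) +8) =1643 / 79458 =0.02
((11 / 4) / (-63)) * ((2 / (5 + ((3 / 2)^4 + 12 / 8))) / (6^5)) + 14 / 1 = 158601229 / 11328660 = 14.00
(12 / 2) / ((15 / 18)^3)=1296 / 125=10.37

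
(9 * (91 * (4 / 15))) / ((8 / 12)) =1638 / 5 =327.60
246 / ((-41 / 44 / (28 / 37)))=-7392 / 37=-199.78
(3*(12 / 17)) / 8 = 9 / 34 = 0.26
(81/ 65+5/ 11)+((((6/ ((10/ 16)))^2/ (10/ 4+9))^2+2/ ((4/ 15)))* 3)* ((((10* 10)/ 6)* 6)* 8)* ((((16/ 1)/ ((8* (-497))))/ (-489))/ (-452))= 29388718697528/ 17312275505525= 1.70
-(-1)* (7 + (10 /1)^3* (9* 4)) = 36007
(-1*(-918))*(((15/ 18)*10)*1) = 7650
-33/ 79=-0.42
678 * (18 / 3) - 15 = 4053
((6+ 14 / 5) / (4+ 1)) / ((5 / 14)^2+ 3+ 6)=8624 / 44725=0.19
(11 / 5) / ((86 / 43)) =11 / 10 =1.10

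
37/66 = 0.56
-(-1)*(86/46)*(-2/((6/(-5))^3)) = 5375/2484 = 2.16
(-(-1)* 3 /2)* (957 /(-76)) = -2871 /152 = -18.89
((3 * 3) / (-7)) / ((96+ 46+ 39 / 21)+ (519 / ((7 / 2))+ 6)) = -9 / 2087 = -0.00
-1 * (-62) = 62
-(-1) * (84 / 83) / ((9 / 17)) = 476 / 249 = 1.91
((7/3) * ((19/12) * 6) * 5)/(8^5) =665/196608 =0.00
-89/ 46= -1.93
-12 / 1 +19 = 7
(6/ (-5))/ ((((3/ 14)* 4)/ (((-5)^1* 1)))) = 7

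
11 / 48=0.23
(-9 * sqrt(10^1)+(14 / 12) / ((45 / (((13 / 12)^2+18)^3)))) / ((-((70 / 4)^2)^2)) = -21047437081 / 10802030400000+144 * sqrt(10) / 1500625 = -0.00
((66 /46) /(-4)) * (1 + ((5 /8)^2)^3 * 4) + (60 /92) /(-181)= -488706813 /1091305472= -0.45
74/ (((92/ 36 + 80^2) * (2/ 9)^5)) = 19663317/ 921968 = 21.33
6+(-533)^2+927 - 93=284929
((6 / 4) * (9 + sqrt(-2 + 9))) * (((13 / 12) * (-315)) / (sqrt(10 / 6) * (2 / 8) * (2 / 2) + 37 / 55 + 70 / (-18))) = 334459125 * sqrt(105) / 80286098 + 3010132125 * sqrt(15) / 80286098 + 6454047600 * sqrt(7) / 40143049 + 58086428400 / 40143049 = 2060.26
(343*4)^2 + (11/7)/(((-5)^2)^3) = 1882384.00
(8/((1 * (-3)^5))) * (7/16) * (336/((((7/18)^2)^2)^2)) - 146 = -1105567922/117649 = -9397.17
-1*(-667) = 667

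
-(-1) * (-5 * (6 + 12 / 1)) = -90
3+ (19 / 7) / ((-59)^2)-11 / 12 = 2.08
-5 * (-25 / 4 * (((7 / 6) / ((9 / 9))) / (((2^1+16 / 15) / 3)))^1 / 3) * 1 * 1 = 4375 / 368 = 11.89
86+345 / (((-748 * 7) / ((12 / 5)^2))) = 560386 / 6545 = 85.62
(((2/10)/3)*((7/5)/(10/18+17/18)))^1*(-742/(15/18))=-20776/375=-55.40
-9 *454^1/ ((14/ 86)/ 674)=-118420452/ 7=-16917207.43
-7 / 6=-1.17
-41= -41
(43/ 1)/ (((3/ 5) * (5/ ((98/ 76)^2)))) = 103243/ 4332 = 23.83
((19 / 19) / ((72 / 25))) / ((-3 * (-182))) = 25 / 39312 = 0.00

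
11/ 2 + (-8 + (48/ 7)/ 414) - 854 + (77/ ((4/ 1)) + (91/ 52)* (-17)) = -418753/ 483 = -866.98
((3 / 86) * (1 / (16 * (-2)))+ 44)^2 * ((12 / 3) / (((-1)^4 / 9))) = 131954195025 / 1893376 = 69692.55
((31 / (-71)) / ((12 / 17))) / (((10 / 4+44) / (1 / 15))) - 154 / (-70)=42157 / 19170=2.20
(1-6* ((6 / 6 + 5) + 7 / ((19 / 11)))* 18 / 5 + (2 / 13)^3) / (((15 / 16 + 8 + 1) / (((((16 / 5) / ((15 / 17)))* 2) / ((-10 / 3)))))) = 65439922944 / 1382736875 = 47.33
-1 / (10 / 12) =-6 / 5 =-1.20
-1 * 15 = -15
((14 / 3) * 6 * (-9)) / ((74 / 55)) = -187.30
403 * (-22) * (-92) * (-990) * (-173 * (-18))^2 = -7830472440098880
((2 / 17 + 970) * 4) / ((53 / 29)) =1913072 / 901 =2123.28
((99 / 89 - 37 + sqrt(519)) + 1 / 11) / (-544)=35045 / 532576 - sqrt(519) / 544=0.02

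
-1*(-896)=896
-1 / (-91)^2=-1 / 8281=-0.00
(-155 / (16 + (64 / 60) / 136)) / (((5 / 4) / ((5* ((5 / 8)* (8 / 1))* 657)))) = -259679250 / 2041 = -127231.38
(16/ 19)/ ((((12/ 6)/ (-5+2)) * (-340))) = 6/ 1615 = 0.00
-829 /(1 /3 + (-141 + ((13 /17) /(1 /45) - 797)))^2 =-2156229 /2122076356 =-0.00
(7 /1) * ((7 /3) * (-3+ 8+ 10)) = 245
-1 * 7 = -7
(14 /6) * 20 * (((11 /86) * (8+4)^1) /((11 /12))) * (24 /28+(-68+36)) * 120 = -12556800 /43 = -292018.60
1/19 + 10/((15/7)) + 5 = 554/57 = 9.72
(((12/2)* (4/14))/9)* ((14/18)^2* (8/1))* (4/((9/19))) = 17024/2187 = 7.78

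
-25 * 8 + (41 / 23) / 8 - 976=-216343 / 184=-1175.78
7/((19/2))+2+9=223/19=11.74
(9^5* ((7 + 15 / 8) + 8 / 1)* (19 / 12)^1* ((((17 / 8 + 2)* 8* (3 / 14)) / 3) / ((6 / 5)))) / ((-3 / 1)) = -925593075 / 896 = -1033027.99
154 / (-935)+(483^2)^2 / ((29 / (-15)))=-69390290839681 / 2465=-28150219407.58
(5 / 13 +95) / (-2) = -620 / 13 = -47.69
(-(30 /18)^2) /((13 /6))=-50 /39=-1.28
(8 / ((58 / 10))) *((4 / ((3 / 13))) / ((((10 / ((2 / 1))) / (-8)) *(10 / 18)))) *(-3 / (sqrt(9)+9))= 2496 / 145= 17.21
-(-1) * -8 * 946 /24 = -946 /3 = -315.33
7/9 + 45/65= 172/117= 1.47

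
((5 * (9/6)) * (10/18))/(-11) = -25/66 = -0.38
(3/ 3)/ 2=1/ 2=0.50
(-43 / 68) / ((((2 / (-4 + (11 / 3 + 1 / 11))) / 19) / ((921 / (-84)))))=-250819 / 15708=-15.97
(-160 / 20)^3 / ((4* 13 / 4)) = -512 / 13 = -39.38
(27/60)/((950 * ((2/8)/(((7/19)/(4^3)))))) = 63/5776000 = 0.00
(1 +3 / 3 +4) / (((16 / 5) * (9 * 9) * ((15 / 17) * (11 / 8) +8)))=85 / 33831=0.00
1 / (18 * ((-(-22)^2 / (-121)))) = 1 / 72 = 0.01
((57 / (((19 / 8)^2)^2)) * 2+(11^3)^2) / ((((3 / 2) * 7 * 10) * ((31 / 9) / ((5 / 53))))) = 36453484425 / 78885359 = 462.11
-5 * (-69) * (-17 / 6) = -1955 / 2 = -977.50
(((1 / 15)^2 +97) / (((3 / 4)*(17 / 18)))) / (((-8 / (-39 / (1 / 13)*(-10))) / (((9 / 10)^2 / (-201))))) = 49796019 / 142375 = 349.75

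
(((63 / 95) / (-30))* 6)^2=3969 / 225625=0.02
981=981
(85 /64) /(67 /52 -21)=-221 /3280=-0.07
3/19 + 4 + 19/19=98/19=5.16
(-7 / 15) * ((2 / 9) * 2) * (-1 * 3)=28 / 45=0.62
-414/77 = -5.38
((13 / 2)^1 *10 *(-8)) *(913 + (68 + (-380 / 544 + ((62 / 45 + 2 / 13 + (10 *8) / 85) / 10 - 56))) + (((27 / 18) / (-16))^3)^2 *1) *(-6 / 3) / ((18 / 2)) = 49363333298069429 / 462044528640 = 106836.74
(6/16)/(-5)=-3/40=-0.08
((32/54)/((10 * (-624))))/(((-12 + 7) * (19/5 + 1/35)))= 7/1411020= 0.00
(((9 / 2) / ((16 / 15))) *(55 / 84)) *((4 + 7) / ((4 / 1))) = 27225 / 3584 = 7.60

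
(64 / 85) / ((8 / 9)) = 72 / 85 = 0.85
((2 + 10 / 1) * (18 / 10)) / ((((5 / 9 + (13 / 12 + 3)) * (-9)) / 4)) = -1728 / 835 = -2.07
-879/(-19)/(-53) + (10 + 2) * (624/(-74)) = -3802731/37259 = -102.06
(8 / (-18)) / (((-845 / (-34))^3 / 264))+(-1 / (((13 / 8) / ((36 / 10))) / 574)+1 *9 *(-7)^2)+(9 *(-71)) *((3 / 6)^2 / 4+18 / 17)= -761722315048001 / 492334518000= -1547.16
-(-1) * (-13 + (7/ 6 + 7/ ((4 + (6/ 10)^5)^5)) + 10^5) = 201585039610035691164623297/ 2016088841443507031658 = 99988.17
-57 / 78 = -0.73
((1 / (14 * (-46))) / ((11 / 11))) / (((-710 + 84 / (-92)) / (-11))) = -11 / 457828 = -0.00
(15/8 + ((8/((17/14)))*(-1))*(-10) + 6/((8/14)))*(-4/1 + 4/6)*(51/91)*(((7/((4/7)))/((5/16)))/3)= -74501/39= -1910.28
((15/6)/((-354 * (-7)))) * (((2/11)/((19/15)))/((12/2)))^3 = 0.00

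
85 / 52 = 1.63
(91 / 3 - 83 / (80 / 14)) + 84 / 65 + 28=70357 / 1560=45.10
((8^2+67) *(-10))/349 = -1310/349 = -3.75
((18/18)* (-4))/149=-4/149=-0.03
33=33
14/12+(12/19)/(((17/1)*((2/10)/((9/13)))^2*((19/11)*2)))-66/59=64943701/367152162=0.18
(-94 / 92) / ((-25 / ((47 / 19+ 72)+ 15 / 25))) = 167602 / 54625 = 3.07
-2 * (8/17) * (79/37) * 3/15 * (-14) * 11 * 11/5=2141216/15725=136.17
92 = 92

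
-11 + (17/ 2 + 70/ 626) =-1495/ 626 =-2.39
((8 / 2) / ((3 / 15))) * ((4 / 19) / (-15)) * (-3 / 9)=16 / 171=0.09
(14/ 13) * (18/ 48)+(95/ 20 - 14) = -115/ 13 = -8.85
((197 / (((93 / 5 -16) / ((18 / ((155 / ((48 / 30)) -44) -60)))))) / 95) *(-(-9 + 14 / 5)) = -293136 / 23465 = -12.49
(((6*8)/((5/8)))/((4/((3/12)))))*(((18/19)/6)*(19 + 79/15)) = 8736/475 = 18.39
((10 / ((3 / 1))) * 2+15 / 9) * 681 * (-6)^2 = 204300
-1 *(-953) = 953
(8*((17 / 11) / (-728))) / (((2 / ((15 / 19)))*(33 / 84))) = -510 / 29887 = -0.02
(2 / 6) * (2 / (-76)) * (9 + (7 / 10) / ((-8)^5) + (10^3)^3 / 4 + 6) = -81920004915193 / 37355520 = -2192982.59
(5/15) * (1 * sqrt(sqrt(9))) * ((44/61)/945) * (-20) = -0.01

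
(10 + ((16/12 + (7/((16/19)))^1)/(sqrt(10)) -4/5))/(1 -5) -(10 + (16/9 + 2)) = -1447/90 -463 * sqrt(10)/1920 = -16.84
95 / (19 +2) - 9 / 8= 571 / 168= 3.40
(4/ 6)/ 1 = 2/ 3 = 0.67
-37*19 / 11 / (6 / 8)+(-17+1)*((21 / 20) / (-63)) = -4672 / 55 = -84.95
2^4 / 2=8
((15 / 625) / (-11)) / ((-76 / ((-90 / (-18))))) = 3 / 20900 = 0.00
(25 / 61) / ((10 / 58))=2.38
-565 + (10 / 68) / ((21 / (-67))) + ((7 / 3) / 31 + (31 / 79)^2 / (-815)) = -63653600652809 / 112582709610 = -565.39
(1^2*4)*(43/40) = 43/10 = 4.30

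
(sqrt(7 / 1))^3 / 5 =7*sqrt(7) / 5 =3.70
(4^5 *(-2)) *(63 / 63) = -2048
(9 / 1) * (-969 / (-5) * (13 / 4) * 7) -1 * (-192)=797451 / 20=39872.55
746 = 746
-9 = -9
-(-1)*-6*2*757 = -9084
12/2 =6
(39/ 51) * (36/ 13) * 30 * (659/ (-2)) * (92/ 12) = -2728260/ 17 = -160485.88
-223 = -223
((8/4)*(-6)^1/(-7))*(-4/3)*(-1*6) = 96/7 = 13.71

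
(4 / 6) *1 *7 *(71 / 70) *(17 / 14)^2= 20519 / 2940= 6.98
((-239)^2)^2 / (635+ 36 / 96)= 26102469128 / 5083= 5135248.70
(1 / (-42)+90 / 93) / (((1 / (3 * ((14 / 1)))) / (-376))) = -462104 / 31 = -14906.58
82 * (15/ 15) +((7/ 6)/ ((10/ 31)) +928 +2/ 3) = 60857/ 60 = 1014.28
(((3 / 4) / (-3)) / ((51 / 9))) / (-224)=3 / 15232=0.00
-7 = -7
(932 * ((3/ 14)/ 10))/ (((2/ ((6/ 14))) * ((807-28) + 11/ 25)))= 10485/ 1909628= 0.01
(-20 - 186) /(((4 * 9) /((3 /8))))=-103 /48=-2.15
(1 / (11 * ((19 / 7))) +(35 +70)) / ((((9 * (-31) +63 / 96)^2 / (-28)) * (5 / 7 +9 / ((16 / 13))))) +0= -0.00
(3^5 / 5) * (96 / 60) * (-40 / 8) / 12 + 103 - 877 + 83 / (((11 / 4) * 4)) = -43937 / 55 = -798.85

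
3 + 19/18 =73/18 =4.06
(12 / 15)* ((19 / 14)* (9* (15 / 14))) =513 / 49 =10.47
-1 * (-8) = 8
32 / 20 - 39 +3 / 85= -3176 / 85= -37.36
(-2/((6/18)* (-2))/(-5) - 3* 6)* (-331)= 30783/5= 6156.60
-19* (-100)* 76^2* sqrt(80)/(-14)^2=10974400* sqrt(5)/49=500806.21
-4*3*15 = -180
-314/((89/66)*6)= -3454/89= -38.81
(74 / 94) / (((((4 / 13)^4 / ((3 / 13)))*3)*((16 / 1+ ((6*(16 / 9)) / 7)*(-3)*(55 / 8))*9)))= -0.05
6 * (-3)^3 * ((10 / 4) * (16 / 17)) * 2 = -12960 / 17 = -762.35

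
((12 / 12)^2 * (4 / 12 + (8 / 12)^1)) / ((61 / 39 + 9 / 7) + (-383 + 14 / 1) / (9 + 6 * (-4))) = 1365 / 37469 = 0.04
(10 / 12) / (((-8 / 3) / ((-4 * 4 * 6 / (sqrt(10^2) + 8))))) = 5 / 3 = 1.67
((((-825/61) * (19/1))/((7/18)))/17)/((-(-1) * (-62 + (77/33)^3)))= 0.79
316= 316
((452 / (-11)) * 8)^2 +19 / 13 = 169983227 / 1573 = 108063.08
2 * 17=34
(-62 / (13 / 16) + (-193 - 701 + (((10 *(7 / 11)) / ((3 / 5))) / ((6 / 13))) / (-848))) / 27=-1059000103 / 29467152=-35.94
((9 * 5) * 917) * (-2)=-82530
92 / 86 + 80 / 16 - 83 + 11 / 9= -29299 / 387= -75.71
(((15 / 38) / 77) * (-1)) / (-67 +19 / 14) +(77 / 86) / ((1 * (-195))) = -14537917 / 3221030670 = -0.00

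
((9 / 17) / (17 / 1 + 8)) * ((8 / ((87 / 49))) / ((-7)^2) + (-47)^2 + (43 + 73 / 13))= 7660401 / 160225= 47.81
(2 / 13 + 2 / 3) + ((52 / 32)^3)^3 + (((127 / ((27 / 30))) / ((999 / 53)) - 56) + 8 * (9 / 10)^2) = 14823596264449663 / 392194267545600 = 37.80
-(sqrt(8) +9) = -9-2* sqrt(2) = -11.83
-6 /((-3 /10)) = 20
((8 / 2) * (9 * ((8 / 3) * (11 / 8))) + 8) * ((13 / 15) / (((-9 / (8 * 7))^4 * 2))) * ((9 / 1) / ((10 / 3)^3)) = 223734784 / 10125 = 22097.26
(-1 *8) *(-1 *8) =64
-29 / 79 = -0.37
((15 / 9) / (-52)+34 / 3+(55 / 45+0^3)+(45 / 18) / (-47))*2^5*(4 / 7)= 8777504 / 38493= 228.03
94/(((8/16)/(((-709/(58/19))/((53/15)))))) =-18994110/1537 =-12357.91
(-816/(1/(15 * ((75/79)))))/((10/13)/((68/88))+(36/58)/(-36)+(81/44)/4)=-1035489312000/128182319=-8078.25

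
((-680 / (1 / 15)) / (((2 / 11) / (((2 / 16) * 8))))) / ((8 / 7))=-98175 / 2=-49087.50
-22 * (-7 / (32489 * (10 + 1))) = 14 / 32489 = 0.00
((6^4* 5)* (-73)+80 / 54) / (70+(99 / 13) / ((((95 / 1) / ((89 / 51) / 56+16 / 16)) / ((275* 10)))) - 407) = 79033383520 / 18325737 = 4312.70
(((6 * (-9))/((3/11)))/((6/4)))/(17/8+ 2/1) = -32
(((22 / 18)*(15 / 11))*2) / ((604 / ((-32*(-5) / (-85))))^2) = 640 / 19768467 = 0.00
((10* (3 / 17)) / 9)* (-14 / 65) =-0.04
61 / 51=1.20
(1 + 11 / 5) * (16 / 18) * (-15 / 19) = -128 / 57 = -2.25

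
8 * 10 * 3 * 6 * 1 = 1440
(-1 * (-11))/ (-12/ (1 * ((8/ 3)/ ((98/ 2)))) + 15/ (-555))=-814/ 16319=-0.05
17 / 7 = 2.43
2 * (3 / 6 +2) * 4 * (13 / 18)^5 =1856465 / 472392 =3.93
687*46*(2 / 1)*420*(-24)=-637096320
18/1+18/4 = 45/2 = 22.50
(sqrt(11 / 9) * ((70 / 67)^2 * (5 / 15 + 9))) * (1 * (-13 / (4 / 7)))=-256.24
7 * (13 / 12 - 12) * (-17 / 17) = 917 / 12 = 76.42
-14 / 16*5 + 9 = 37 / 8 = 4.62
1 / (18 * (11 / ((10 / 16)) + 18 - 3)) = 5 / 2934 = 0.00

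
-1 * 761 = -761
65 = 65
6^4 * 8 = 10368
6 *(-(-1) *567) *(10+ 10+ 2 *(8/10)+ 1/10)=73823.40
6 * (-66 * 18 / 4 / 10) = -891 / 5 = -178.20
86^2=7396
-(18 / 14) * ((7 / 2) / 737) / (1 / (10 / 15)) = -3 / 737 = -0.00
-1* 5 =-5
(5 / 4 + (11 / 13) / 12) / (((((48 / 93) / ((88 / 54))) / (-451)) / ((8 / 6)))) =-15840473 / 6318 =-2507.20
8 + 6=14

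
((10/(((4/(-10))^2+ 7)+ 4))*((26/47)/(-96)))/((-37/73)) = 118625/11644344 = 0.01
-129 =-129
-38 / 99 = -0.38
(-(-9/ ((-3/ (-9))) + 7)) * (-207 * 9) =-37260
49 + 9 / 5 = 254 / 5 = 50.80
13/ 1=13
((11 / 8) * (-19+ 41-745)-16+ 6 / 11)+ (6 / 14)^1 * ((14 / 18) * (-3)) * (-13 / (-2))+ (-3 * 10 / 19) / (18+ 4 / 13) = -202184475 / 198968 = -1016.17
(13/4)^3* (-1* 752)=-103259/4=-25814.75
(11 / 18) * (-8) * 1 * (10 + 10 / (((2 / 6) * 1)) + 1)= -1804 / 9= -200.44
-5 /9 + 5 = 40 /9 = 4.44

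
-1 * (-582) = 582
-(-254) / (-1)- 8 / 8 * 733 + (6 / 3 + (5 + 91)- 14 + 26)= -877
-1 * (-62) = 62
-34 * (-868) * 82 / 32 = 151249 / 2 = 75624.50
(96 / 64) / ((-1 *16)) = -3 / 32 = -0.09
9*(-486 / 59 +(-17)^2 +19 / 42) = 2090553 / 826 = 2530.94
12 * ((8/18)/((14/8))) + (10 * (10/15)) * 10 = 488/7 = 69.71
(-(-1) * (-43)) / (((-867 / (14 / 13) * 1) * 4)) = 301 / 22542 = 0.01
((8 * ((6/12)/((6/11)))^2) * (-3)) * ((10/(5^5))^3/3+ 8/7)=-354492190888/15380859375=-23.05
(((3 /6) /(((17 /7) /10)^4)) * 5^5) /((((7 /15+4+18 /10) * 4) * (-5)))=-14068359375 /3925487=-3583.85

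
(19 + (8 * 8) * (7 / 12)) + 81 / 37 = 6496 / 111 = 58.52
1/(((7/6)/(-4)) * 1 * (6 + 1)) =-24/49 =-0.49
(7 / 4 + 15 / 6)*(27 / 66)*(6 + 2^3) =1071 / 44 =24.34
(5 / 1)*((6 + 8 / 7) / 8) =125 / 28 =4.46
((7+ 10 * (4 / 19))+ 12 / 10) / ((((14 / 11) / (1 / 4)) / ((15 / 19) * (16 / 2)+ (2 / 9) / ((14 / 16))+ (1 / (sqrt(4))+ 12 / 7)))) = 226461301 / 12736080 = 17.78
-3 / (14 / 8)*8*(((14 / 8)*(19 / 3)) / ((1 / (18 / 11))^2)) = -49248 / 121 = -407.01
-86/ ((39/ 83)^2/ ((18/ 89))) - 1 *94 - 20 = -192.78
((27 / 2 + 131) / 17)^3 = 4913 / 8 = 614.12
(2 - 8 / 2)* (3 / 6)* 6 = -6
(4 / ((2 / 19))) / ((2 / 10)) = 190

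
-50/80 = -5/8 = -0.62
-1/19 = -0.05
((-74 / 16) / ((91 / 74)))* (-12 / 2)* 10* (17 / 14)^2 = 5934615 / 17836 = 332.73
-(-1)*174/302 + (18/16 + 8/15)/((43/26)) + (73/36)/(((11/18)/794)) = 11297184047/4285380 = 2636.22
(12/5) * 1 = 12/5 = 2.40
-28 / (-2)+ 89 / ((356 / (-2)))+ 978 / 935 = 27201 / 1870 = 14.55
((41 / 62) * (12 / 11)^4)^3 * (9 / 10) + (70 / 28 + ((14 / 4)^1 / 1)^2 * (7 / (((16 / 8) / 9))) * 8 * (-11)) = -31745720303729779840247 / 934969197708953110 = -33953.76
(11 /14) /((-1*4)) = -11 /56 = -0.20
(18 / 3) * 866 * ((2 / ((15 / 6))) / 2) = 2078.40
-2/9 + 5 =43/9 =4.78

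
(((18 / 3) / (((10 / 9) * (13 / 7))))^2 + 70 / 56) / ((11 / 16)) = 656036 / 46475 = 14.12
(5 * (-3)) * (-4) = 60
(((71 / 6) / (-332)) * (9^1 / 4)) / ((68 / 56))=-1491 / 22576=-0.07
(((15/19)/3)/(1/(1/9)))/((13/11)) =0.02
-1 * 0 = 0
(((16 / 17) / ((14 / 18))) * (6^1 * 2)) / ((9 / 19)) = 3648 / 119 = 30.66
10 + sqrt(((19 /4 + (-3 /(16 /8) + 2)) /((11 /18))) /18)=sqrt(231) /22 + 10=10.69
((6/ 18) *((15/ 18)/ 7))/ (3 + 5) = 5/ 1008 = 0.00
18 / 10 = 9 / 5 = 1.80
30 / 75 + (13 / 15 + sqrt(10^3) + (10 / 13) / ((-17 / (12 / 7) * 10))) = 29213 / 23205 + 10 * sqrt(10) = 32.88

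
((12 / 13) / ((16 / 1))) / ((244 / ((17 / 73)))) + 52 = 48163699 / 926224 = 52.00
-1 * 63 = -63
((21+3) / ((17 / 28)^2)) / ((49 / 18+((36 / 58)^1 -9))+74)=9821952 / 10310075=0.95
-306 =-306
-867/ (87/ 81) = -23409/ 29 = -807.21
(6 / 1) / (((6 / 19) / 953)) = 18107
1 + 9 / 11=20 / 11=1.82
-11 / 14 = -0.79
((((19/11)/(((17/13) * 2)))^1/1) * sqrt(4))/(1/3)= 741/187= 3.96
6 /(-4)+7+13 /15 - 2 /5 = 5.97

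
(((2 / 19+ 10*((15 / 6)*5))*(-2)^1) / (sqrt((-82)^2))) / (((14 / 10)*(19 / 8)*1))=-95080 / 103607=-0.92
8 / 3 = 2.67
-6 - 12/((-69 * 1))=-134/23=-5.83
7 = 7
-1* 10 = -10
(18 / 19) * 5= 90 / 19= 4.74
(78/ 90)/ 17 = 0.05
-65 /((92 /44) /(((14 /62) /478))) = -5005 /340814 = -0.01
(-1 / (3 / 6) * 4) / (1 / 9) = -72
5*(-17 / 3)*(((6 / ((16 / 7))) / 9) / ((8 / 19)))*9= -11305 / 64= -176.64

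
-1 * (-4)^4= -256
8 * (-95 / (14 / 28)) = -1520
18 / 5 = 3.60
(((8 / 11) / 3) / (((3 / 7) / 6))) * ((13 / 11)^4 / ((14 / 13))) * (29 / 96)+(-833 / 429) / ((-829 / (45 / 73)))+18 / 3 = 35845277836493 / 4561279335756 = 7.86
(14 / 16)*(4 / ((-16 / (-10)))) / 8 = 35 / 128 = 0.27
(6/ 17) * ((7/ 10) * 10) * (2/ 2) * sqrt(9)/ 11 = 126/ 187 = 0.67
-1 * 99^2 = -9801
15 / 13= 1.15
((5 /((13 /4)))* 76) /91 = 1520 /1183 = 1.28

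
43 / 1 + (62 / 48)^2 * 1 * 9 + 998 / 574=1097567 / 18368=59.75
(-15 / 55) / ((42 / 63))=-9 / 22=-0.41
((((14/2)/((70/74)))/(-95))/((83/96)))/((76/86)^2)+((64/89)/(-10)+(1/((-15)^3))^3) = -364777793246292433/1947826335427734375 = -0.19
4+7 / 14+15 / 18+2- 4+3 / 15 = 53 / 15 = 3.53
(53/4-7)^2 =39.06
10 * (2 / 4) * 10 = 50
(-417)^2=173889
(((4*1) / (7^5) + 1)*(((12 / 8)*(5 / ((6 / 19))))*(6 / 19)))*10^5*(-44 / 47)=-554763000000 / 789929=-702294.76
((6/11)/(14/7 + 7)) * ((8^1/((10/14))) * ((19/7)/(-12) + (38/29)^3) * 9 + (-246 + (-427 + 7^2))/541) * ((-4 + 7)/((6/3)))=13381358142/725694695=18.44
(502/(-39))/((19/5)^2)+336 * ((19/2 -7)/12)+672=10434068/14079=741.11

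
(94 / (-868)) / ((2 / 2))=-0.11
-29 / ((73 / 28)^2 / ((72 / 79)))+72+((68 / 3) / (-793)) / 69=4706896240972 / 69106093641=68.11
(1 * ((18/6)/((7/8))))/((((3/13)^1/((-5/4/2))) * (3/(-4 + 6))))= -130/21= -6.19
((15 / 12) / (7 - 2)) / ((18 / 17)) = 17 / 72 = 0.24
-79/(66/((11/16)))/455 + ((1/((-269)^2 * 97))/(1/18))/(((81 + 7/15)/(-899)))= -26469396521/14409761140320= -0.00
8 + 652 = 660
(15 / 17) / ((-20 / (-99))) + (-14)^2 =13625 / 68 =200.37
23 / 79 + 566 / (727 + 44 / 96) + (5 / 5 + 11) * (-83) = -17370497 / 17459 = -994.93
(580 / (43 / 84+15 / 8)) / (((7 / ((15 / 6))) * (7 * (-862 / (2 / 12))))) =-2900 / 1209817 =-0.00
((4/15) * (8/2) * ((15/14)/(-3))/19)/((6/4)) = -16/1197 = -0.01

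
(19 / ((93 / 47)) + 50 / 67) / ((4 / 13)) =838253 / 24924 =33.63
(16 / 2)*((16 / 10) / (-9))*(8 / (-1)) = 512 / 45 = 11.38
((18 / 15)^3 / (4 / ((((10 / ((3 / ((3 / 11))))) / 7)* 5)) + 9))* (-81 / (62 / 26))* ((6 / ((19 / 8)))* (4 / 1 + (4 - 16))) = 87340032 / 1116155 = 78.25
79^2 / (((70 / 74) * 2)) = 230917 / 70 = 3298.81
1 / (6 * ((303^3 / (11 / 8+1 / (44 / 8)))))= 137 / 14687971056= 0.00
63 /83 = 0.76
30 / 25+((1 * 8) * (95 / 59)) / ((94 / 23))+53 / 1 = 795183 / 13865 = 57.35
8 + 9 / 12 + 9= 71 / 4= 17.75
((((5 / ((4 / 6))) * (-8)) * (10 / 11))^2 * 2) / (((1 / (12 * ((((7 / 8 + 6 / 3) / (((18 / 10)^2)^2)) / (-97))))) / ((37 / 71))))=-21275000000 / 202498461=-105.06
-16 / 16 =-1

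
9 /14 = 0.64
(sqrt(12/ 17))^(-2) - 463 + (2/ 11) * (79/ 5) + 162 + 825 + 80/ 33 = 116757/ 220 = 530.71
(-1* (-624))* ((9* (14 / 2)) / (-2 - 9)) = -39312 / 11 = -3573.82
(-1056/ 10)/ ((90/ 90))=-528/ 5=-105.60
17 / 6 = 2.83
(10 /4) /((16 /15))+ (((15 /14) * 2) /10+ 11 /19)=3.14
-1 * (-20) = 20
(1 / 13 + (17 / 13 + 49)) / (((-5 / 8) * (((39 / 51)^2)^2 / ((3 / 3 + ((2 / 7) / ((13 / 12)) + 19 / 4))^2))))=-52427422182971 / 6149354666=-8525.68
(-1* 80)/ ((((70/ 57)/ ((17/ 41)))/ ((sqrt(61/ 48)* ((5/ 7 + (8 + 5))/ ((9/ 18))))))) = -124032* sqrt(183)/ 2009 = -835.18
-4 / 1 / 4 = -1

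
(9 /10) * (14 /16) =0.79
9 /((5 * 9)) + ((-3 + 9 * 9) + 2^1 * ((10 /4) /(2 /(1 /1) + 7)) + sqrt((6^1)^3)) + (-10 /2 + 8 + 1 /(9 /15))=6 * sqrt(6) + 3754 /45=98.12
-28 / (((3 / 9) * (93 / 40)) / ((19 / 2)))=-10640 / 31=-343.23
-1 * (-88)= 88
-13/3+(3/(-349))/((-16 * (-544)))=-4.33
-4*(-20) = 80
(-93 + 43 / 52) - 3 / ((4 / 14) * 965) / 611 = -217386557 / 2358460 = -92.17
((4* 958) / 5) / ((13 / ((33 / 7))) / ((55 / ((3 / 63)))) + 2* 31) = 4173048 / 337603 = 12.36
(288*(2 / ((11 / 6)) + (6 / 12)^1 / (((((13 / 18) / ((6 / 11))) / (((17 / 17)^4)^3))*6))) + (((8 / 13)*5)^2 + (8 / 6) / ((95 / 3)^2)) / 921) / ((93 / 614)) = 933635532056 / 425537775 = 2194.01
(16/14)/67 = 0.02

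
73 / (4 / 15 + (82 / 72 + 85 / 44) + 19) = 36135 / 11057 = 3.27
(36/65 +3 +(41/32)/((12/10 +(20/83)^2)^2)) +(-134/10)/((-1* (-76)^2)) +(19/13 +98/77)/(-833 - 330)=78708070278370064297/18038503073166759040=4.36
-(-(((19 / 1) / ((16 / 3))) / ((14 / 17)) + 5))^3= 9116230969 / 11239424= 811.09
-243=-243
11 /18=0.61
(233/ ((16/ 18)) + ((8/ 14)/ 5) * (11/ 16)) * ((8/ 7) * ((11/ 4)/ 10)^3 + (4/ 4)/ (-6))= -1762521919/ 47040000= -37.47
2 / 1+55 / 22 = 9 / 2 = 4.50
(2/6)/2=1/6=0.17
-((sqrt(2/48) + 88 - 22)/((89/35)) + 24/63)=-49222/1869 - 35 * sqrt(6)/1068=-26.42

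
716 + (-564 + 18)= 170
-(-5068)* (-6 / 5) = -30408 / 5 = -6081.60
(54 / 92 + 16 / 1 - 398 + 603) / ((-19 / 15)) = -152895 / 874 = -174.94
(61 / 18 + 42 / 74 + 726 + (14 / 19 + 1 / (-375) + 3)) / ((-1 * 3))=-1160515157 / 4745250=-244.56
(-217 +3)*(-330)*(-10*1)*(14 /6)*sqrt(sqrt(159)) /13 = -450101.47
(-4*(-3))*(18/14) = 108/7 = 15.43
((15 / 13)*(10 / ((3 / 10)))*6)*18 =54000 / 13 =4153.85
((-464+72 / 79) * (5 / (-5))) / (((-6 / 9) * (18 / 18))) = -54876 / 79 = -694.63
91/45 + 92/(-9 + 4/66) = -4391/531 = -8.27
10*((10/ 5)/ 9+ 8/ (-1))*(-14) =9800/ 9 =1088.89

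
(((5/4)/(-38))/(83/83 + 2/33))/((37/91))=-429/5624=-0.08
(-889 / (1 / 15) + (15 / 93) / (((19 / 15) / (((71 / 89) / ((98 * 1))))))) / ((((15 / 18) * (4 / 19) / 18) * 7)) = -369928782567 / 1892674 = -195452.98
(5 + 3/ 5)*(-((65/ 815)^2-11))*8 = 13085632/ 26569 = 492.52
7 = 7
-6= -6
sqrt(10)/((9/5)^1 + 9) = 5 * sqrt(10)/54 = 0.29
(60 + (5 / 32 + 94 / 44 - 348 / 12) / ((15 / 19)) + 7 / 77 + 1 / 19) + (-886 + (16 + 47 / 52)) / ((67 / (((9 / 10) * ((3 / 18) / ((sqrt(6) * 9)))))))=2639839 / 100320 - 45193 * sqrt(6) / 1254240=26.23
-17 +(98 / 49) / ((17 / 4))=-281 / 17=-16.53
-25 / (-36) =25 / 36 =0.69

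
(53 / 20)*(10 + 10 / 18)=1007 / 36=27.97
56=56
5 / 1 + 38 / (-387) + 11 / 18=4267 / 774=5.51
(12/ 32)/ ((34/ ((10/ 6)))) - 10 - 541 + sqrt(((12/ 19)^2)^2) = -550.58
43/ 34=1.26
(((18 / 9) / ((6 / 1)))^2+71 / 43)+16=6874 / 387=17.76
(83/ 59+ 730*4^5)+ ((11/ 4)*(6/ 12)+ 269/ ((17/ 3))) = 5998503705/ 8024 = 747570.25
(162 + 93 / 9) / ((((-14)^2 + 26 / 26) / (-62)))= -32054 / 591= -54.24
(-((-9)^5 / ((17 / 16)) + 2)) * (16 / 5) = 3023200 / 17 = 177835.29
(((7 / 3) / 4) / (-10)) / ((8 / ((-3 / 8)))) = 7 / 2560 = 0.00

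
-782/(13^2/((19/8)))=-7429/676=-10.99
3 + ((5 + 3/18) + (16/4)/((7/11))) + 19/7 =103/6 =17.17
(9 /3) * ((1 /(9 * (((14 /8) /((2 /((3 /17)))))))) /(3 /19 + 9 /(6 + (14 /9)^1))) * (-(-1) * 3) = 175712 /36603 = 4.80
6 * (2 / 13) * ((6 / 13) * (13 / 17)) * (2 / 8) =18 / 221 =0.08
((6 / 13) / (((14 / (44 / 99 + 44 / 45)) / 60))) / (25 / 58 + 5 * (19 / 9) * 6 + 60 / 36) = 14848 / 345345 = 0.04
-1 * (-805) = 805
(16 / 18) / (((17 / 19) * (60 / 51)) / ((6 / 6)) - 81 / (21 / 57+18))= -53048 / 200349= -0.26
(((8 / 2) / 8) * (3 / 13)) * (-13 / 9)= -1 / 6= -0.17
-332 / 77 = -4.31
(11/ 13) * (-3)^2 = 99/ 13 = 7.62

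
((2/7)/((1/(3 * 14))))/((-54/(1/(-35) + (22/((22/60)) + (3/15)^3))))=-34988/2625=-13.33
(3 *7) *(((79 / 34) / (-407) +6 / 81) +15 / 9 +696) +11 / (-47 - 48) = 173358776123 / 11831490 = 14652.32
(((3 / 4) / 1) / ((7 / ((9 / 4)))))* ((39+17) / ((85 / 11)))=297 / 170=1.75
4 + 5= 9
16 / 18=8 / 9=0.89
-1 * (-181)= 181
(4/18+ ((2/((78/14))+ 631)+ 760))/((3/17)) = 2767855/351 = 7885.63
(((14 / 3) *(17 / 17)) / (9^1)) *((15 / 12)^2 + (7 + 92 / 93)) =99491 / 20088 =4.95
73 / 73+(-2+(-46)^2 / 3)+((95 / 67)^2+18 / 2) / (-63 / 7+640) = 5985345445 / 8497677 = 704.35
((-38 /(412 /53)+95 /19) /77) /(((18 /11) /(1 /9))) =23 /233604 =0.00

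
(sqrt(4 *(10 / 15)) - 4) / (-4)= 1 - sqrt(6) / 6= 0.59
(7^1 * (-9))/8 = -63/8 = -7.88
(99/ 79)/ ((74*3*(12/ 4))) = 11/ 5846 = 0.00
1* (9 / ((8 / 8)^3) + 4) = 13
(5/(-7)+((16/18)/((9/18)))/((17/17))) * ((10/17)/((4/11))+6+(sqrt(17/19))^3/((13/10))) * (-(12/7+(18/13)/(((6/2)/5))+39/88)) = -9849067/272272 - 22626235 * sqrt(323)/131535404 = -39.27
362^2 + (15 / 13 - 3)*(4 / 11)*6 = 18738716 / 143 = 131039.97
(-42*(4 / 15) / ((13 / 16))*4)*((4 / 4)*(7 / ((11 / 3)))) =-75264 / 715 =-105.26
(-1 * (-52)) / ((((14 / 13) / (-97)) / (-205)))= 6721130 / 7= 960161.43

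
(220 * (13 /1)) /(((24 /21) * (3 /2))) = 5005 /3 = 1668.33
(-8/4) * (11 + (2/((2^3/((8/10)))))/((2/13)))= -123/5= -24.60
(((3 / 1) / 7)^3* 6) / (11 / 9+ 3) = 729 / 6517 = 0.11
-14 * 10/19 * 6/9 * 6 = -29.47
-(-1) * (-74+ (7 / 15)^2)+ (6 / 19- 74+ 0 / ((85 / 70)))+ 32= -115.47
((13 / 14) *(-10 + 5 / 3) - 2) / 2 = -409 / 84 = -4.87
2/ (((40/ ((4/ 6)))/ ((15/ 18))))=1/ 36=0.03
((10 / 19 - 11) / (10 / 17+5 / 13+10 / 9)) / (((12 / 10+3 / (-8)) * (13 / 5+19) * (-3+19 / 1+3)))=-439790 / 29627631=-0.01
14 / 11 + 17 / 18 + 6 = 1627 / 198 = 8.22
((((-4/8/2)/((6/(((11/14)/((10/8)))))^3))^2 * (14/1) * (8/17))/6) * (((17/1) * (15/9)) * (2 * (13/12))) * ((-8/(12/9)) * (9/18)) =-23030293/1378384087500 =-0.00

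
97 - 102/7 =577/7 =82.43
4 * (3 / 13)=12 / 13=0.92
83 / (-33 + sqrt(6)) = -913 / 361-83 * sqrt(6) / 1083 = -2.72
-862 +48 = -814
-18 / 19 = -0.95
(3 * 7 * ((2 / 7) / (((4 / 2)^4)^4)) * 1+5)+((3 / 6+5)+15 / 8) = 405507 / 32768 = 12.38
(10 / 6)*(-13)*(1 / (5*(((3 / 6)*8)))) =-1.08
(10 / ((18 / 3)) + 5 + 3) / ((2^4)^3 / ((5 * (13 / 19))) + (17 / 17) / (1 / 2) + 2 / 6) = 1885 / 233927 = 0.01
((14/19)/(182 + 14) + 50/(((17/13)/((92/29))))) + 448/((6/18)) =192156765/131138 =1465.30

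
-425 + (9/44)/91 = -1701691/4004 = -425.00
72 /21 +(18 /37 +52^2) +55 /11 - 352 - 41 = 600858 /259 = 2319.92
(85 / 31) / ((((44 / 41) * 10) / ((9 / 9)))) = 0.26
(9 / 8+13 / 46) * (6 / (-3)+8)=777 / 92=8.45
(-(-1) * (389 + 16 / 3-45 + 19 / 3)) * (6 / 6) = 1067 / 3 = 355.67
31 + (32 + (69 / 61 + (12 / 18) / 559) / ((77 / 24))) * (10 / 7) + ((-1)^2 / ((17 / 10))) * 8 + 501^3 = 39290973561101484 / 312449137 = 125751582.92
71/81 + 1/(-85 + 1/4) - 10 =-9.14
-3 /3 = -1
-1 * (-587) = 587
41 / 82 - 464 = -927 / 2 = -463.50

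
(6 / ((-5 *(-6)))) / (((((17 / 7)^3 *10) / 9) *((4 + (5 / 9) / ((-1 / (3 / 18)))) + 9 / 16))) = 0.00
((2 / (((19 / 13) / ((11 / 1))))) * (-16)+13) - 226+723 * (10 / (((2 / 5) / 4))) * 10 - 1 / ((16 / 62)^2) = 878597869 / 1216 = 722531.14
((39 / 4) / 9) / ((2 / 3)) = 13 / 8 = 1.62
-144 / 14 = -72 / 7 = -10.29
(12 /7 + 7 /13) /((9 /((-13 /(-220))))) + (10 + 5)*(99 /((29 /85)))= 349896889 /80388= 4352.60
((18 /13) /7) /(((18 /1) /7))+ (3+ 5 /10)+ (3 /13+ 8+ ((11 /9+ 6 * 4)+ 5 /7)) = 61825 /1638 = 37.74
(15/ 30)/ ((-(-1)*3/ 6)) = 1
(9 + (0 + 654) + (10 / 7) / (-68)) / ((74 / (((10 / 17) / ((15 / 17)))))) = 157789 / 26418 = 5.97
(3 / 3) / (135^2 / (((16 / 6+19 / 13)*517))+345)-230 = -230.00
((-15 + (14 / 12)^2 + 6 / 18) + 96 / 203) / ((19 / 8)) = -187562 / 34713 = -5.40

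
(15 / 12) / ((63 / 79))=395 / 252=1.57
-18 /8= -9 /4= -2.25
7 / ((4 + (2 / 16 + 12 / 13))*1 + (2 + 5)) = 104 / 179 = 0.58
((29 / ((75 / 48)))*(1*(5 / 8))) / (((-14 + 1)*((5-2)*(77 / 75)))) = -290 / 1001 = -0.29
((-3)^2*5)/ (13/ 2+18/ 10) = 450/ 83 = 5.42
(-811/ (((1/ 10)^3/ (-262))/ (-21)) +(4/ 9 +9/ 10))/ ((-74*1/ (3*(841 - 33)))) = 2192469673934/ 15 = 146164644928.93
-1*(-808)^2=-652864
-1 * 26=-26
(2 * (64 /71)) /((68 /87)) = 2784 /1207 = 2.31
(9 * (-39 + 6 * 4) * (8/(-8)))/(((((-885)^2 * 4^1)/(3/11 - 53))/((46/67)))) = -4002/2565497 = -0.00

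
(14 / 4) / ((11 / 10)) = 35 / 11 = 3.18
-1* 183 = -183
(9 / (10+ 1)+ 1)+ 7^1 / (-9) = 103 / 99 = 1.04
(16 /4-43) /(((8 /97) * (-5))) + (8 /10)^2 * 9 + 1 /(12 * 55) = 662221 /6600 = 100.34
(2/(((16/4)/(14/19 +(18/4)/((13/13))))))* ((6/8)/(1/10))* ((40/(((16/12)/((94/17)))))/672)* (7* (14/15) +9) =10896245/144704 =75.30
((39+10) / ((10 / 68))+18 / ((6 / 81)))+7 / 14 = 5767 / 10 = 576.70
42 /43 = 0.98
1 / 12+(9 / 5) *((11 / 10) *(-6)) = -3539 / 300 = -11.80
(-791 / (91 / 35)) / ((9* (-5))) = 791 / 117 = 6.76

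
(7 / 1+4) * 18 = 198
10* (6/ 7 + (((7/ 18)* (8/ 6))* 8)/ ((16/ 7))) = 5050/ 189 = 26.72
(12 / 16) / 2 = 3 / 8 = 0.38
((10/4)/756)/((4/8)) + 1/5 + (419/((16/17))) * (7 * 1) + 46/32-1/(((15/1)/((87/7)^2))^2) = 4881325052/1620675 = 3011.91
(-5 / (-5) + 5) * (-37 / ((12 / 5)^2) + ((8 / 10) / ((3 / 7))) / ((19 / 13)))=-70403 / 2280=-30.88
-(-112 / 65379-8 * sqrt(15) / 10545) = 112 / 65379 + 8 * sqrt(15) / 10545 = 0.00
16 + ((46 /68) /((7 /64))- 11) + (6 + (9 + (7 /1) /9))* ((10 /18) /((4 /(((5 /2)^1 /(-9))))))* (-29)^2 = -173759029 /347004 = -500.74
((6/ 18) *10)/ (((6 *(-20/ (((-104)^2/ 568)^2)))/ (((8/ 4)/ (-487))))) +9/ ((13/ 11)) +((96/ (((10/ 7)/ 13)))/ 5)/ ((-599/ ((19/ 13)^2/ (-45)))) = 164967143530607/ 21506431532625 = 7.67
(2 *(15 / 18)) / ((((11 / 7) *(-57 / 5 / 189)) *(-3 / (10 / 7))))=1750 / 209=8.37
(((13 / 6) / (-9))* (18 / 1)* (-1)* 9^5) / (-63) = -28431 / 7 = -4061.57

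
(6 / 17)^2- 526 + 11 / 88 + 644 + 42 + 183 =793593 / 2312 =343.25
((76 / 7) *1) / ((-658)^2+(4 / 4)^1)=0.00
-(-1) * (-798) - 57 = -855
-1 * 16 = -16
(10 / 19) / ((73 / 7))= 70 / 1387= 0.05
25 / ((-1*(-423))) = 25 / 423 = 0.06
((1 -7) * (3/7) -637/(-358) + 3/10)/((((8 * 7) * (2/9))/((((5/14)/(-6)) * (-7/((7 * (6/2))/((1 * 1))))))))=-3083/3929408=-0.00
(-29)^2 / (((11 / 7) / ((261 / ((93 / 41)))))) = 20998929 / 341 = 61580.44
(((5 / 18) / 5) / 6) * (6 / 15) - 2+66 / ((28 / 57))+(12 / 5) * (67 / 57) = 2427191 / 17955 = 135.18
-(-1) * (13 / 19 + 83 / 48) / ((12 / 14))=15407 / 5472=2.82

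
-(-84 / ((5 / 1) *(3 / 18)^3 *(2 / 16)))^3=3058222453751808 / 125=24465779630014.46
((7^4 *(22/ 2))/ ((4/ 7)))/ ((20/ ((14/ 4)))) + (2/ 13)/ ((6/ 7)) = 50472541/ 6240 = 8088.55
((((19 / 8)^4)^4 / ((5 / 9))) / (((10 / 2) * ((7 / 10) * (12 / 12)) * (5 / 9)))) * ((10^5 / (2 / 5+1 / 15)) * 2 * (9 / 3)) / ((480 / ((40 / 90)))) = 973489770790721440923375 / 862017116176384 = 1129316057.10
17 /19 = 0.89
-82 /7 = -11.71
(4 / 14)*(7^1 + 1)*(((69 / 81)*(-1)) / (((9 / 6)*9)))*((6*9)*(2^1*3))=-2944 / 63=-46.73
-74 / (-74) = 1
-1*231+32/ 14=-1601/ 7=-228.71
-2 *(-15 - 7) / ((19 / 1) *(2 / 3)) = 3.47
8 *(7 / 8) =7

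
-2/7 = -0.29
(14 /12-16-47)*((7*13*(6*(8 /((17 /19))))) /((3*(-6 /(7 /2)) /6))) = 17960852 /51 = 352173.57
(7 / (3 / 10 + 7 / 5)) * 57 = 234.71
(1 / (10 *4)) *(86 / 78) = 43 / 1560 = 0.03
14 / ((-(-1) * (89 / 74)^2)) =76664 / 7921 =9.68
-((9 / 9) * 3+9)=-12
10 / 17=0.59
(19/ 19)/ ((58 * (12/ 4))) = 1/ 174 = 0.01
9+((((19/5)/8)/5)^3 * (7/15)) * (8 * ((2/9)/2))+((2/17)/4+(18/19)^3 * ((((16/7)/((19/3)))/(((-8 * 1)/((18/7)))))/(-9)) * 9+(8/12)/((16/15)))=142938530922985109/14655248055000000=9.75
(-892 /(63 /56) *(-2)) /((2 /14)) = 11100.44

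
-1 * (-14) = 14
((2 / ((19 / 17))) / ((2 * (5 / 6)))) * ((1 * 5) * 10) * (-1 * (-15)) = 15300 / 19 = 805.26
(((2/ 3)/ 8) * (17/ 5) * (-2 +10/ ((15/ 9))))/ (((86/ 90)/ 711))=36261/ 43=843.28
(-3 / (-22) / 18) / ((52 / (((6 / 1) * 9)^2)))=243 / 572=0.42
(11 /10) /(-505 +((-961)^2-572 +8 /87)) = 957 /802526360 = 0.00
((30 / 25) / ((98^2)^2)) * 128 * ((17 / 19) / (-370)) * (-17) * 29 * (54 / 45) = 1206864 / 506581887875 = 0.00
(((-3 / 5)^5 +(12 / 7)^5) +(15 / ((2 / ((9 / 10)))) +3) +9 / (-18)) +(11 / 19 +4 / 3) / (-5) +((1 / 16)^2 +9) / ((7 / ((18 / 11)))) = 108329906553269 / 4215195600000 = 25.70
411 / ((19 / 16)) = 6576 / 19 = 346.11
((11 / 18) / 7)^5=161051 / 31757969376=0.00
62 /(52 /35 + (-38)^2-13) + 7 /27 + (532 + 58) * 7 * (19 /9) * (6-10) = -47210595131 /1353699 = -34875.25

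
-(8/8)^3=-1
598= 598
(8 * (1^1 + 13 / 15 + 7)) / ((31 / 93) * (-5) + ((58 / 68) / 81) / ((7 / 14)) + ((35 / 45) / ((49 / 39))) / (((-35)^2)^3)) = -1256870738025000 / 29158569337783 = -43.10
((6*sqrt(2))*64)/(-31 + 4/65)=-17.55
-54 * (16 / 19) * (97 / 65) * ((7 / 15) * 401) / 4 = -19604088 / 6175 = -3174.75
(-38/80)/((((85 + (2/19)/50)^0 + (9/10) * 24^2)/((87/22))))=-1653/457072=-0.00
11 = 11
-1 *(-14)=14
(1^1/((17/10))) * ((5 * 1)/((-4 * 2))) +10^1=655/68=9.63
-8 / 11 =-0.73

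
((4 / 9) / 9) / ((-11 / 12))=-16 / 297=-0.05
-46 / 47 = -0.98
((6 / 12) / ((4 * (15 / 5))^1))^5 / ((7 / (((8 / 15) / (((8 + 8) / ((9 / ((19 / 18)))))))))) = 1 / 196116480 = 0.00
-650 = -650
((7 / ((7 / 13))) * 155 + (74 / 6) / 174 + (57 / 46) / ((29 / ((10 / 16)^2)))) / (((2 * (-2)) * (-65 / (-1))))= -1548361049 / 199779840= -7.75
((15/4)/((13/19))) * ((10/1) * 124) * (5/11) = 441750/143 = 3089.16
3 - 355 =-352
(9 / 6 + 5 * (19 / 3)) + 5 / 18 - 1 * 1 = 292 / 9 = 32.44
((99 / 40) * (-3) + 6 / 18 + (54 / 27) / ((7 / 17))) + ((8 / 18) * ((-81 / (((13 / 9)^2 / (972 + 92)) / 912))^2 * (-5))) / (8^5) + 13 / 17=-39253534395849632029 / 407851080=-96244772469.03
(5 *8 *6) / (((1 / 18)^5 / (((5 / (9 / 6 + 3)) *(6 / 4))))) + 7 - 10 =755827197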